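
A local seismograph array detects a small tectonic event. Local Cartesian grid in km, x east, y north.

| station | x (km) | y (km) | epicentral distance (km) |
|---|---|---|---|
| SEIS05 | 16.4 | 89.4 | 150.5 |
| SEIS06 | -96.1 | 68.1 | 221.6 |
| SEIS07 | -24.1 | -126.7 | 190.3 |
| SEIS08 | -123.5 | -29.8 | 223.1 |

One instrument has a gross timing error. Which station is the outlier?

SEIS07

Solve using three stations at a time. Using SEIS05, SEIS06, SEIS08 (subtract circle equations pairwise → linear system) gives (x, y) ≈ (99.5, -36.0).
Distances from that point to each station vs reported:
  SEIS05: calculated 150.4 vs reported 150.5 → residual 0.1 km
  SEIS06: calculated 221.5 vs reported 221.6 → residual 0.1 km
  SEIS07: calculated 153.3 vs reported 190.3 → residual 37.0 km
  SEIS08: calculated 223.0 vs reported 223.1 → residual 0.1 km
SEIS05, SEIS06, SEIS08 are mutually consistent (residuals ≈ 0); SEIS07 is off by 37.0 km.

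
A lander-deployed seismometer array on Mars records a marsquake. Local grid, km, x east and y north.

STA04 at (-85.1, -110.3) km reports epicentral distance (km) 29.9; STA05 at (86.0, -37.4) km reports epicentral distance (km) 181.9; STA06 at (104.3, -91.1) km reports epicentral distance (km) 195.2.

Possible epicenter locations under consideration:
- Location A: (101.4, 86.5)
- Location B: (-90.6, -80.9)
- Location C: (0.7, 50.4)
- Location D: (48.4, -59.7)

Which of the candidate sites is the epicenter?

Location B

For each candidate, compare |candidate − station| to the reported distance:
Location A: residuals STA04 241.2, STA05 57.0, STA06 17.6 → max 241.2 km
Location B: residuals STA04 0.0, STA05 0.0, STA06 0.0 → max 0.0 km
Location C: residuals STA04 152.3, STA05 59.5, STA06 19.8 → max 152.3 km
Location D: residuals STA04 112.9, STA05 138.2, STA06 131.1 → max 138.2 km
Only Location B has all residuals ≈ 0.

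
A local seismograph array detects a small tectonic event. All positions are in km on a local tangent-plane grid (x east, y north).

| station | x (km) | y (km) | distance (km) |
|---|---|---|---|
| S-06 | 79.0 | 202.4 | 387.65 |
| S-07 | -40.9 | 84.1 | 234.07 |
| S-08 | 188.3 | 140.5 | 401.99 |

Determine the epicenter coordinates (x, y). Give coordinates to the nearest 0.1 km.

Circle about each station: (x − 79.0)² + (y − 202.4)² = 387.65²; (x + 40.9)² + (y − 84.1)² = 234.07²; (x − 188.3)² + (y − 140.5)² = 401.99².
Subtracting the S-06 equation from the S-07 and S-08 equations removes the quadratic terms:
-239.8 x − 236.6 y = 57022.62
218.6 x − 123.8 y = -3333.06
Solving the 2×2 system: x ≈ -96.4, y ≈ -143.3 km.

x ≈ -96.4 km, y ≈ -143.3 km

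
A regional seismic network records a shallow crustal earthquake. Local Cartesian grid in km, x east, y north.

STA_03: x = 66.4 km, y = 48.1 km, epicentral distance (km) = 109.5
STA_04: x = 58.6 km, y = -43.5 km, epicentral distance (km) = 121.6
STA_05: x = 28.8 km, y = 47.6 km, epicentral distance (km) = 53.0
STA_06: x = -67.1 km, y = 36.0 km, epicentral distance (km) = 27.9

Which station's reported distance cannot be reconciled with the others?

STA_05

Solve using three stations at a time. Using STA_03, STA_04, STA_06 (subtract circle equations pairwise → linear system) gives (x, y) ≈ (-40.9, 26.4).
Distances from that point to each station vs reported:
  STA_03: calculated 109.5 vs reported 109.5 → residual 0.0 km
  STA_04: calculated 121.6 vs reported 121.6 → residual 0.0 km
  STA_05: calculated 72.9 vs reported 53.0 → residual 19.9 km
  STA_06: calculated 27.9 vs reported 27.9 → residual 0.0 km
STA_03, STA_04, STA_06 are mutually consistent (residuals ≈ 0); STA_05 is off by 19.9 km.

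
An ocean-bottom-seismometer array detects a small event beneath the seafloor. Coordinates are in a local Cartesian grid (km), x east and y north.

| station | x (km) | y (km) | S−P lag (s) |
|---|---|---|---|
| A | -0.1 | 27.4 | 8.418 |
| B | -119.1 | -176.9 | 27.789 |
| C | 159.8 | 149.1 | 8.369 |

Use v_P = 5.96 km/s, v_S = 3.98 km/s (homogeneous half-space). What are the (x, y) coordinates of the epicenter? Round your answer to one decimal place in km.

(77.6, 91.7)

Distance from S−P lag: d = Δt · v_P v_S / (v_P − v_S) = Δt · (5.96·3.98)/(5.96−3.98) ≈ 11.9802·Δt.
So d_A = 100.85, d_B = 332.92, d_C = 100.26 km.
Circle about each station: (x + 0.1)² + (y − 27.4)² = 100.85²; (x + 119.1)² + (y + 176.9)² = 332.92²; (x − 159.8)² + (y − 149.1)² = 100.26².
Subtracting the A equation from the B and C equations removes the quadratic terms:
-238.0 x − 408.6 y = -55937.35
319.8 x + 243.4 y = 47134.73
Solving the 2×2 system: x ≈ 77.6, y ≈ 91.7 km.
Check against A (with the unrounded x, y): √((x + 0.1)²+(y − 27.4)²) = 100.85 ≈ 100.85 km. ✓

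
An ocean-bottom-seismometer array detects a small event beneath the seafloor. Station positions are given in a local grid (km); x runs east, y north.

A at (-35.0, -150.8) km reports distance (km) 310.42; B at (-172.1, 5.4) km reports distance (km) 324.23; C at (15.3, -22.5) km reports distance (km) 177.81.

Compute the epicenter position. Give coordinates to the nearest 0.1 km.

Circle about each station: (x + 35.0)² + (y + 150.8)² = 310.42²; (x + 172.1)² + (y − 5.4)² = 324.23²; (x − 15.3)² + (y + 22.5)² = 177.81².
Subtracting the A equation from the B and C equations removes the quadratic terms:
-274.2 x + 312.4 y = -3082.59
100.6 x + 256.6 y = 41518.88
Solving the 2×2 system: x ≈ 135.2, y ≈ 108.8 km.
Check against A (with the unrounded x, y): √((x + 35.0)²+(y + 150.8)²) = 310.42 ≈ 310.42 km. ✓

x ≈ 135.2 km, y ≈ 108.8 km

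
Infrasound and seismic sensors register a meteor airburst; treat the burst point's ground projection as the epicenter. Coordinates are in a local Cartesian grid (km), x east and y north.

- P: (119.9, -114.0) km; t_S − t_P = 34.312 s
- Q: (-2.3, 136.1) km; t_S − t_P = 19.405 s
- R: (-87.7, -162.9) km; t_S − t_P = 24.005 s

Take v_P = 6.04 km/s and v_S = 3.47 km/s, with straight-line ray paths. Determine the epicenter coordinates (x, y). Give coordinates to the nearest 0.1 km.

Distance from S−P lag: d = Δt · v_P v_S / (v_P − v_S) = Δt · (6.04·3.47)/(6.04−3.47) ≈ 8.1552·Δt.
So d_P = 279.82, d_Q = 158.25, d_R = 195.76 km.
Circle about each station: (x − 119.9)² + (y + 114.0)² = 279.82²; (x + 2.3)² + (y − 136.1)² = 158.25²; (x + 87.7)² + (y + 162.9)² = 195.76².
Subtracting pairs of circle equations eliminates x²+y² and gives linear equations (the radical axes):
-244.4 x + 500.2 y = 44412.66
-415.2 x − 97.8 y = 46832.94
Solving the 2×2 system: x ≈ -119.9, y ≈ 30.2 km.

-119.9 km east, 30.2 km north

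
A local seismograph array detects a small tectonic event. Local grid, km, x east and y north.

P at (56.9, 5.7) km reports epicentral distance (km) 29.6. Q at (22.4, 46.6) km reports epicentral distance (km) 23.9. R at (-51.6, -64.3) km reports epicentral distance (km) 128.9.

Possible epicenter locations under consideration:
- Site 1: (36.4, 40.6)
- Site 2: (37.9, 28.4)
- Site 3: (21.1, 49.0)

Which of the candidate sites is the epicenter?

For each candidate, compare |candidate − station| to the reported distance:
Site 1: residuals P 10.9, Q 8.7, R 8.0 → max 10.9 km
Site 2: residuals P 0.0, Q 0.0, R 0.0 → max 0.0 km
Site 3: residuals P 26.6, Q 21.2, R 5.7 → max 26.6 km
Only Site 2 has all residuals ≈ 0.

Site 2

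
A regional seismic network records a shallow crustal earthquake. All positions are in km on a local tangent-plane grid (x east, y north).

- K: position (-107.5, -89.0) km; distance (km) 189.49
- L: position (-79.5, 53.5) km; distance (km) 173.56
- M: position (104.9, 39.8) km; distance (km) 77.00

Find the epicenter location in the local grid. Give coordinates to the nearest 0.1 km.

72.6 km east, -30.1 km north

Circle about each station: (x + 107.5)² + (y + 89.0)² = 189.49²; (x + 79.5)² + (y − 53.5)² = 173.56²; (x − 104.9)² + (y − 39.8)² = 77.00².
Subtracting pairs of circle equations eliminates x²+y² and gives linear equations (the radical axes):
56.0 x + 285.0 y = -4511.36
424.8 x + 257.6 y = 23088.26
Solving the 2×2 system: x ≈ 72.6, y ≈ -30.1 km.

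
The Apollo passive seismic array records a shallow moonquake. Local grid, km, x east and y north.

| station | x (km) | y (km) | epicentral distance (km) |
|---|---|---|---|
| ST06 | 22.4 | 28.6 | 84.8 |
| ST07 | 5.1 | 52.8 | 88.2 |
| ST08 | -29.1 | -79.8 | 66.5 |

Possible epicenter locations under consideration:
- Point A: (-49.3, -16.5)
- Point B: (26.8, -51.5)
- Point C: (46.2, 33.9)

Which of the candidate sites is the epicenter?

For each candidate, compare |candidate − station| to the reported distance:
Point A: residuals ST06 0.1, ST07 0.1, ST08 0.1 → max 0.1 km
Point B: residuals ST06 4.6, ST07 18.3, ST08 3.8 → max 18.3 km
Point C: residuals ST06 60.4, ST07 43.0, ST08 69.9 → max 69.9 km
Only Point A has all residuals ≈ 0.

Point A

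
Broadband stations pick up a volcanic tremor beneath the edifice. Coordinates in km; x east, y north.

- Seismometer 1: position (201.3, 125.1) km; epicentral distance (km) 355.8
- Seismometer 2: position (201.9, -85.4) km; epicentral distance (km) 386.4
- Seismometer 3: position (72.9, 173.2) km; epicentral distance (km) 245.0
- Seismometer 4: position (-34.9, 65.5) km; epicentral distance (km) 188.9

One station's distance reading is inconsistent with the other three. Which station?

Solve using three stations at a time. Using Seismometer 1, Seismometer 2, Seismometer 3 (subtract circle equations pairwise → linear system) gives (x, y) ≈ (-150.7, 72.8).
Distances from that point to each station vs reported:
  Seismometer 1: calculated 355.9 vs reported 355.8 → residual 0.1 km
  Seismometer 2: calculated 386.5 vs reported 386.4 → residual 0.1 km
  Seismometer 3: calculated 245.1 vs reported 245.0 → residual 0.1 km
  Seismometer 4: calculated 116.1 vs reported 188.9 → residual 72.8 km
Seismometer 1, Seismometer 2, Seismometer 3 are mutually consistent (residuals ≈ 0); Seismometer 4 is off by 72.8 km.

Seismometer 4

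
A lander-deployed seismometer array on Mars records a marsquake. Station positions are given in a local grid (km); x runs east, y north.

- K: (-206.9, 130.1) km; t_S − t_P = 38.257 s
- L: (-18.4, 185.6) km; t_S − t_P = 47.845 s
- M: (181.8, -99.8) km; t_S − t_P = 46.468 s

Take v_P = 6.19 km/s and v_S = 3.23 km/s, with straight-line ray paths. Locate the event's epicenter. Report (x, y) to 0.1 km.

x ≈ -131.6 km, y ≈ -117.1 km

Distance from S−P lag: d = Δt · v_P v_S / (v_P − v_S) = Δt · (6.19·3.23)/(6.19−3.23) ≈ 6.7546·Δt.
So d_K = 258.41, d_L = 323.18, d_M = 313.87 km.
Circle about each station: (x + 206.9)² + (y − 130.1)² = 258.41²; (x + 18.4)² + (y − 185.6)² = 323.18²; (x − 181.8)² + (y + 99.8)² = 313.87².
Subtracting pairs of circle equations eliminates x²+y² and gives linear equations (the radical axes):
377.0 x + 111.0 y = -62617.28
777.4 x − 459.8 y = -48460.99
Solving the 2×2 system: x ≈ -131.6, y ≈ -117.1 km.
Check against K (with the unrounded x, y): √((x + 206.9)²+(y − 130.1)²) = 258.43 ≈ 258.41 km. ✓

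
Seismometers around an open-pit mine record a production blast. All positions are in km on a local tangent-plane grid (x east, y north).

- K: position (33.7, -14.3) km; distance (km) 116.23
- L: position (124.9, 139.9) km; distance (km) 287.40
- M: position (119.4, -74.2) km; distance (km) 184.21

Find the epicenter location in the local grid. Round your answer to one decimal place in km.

-64.8 km east, -76.0 km north

Circle about each station: (x − 33.7)² + (y + 14.3)² = 116.23²; (x − 124.9)² + (y − 139.9)² = 287.40²; (x − 119.4)² + (y + 74.2)² = 184.21².
Subtracting the K equation from the L and M equations removes the quadratic terms:
182.4 x + 308.4 y = -35257.51
171.4 x − 119.8 y = -2002.09
Solving the 2×2 system: x ≈ -64.8, y ≈ -76.0 km.
Check against K (with the unrounded x, y): √((x − 33.7)²+(y + 14.3)²) = 116.23 ≈ 116.23 km. ✓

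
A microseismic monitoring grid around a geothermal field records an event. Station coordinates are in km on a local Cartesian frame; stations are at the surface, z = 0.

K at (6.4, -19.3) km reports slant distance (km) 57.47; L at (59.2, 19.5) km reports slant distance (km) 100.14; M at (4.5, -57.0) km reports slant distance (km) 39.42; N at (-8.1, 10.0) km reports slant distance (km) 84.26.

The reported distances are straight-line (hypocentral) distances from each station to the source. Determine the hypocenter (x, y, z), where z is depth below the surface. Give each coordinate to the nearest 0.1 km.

Each station gives a sphere (x−x_i)² + (y−y_i)² + z² = d_i² (stations at z=0).
Subtracting the K sphere from L and M: z² cancels, leaving linear equations in x and y:
105.6 x + 77.6 y = -3253.78
-3.8 x − 75.4 y = 4604.66
Solving: x ≈ 14.606, y ≈ -61.806 km (keep extra digits for the depth step; rounded: 14.6, -61.8).
Then from the K sphere: z² = 57.47² − (x − 6.4)² − (y + 19.3)² with x = 14.606, y = -61.806, so z ≈ 37.798 ≈ 37.8 km.

x ≈ 14.6 km, y ≈ -61.8 km, depth ≈ 37.8 km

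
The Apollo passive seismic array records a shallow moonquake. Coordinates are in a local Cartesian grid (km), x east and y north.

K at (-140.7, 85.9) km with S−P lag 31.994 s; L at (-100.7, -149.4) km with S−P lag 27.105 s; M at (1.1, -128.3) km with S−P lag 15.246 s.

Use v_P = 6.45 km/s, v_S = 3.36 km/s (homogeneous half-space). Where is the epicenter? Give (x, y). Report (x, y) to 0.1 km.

Distance from S−P lag: d = Δt · v_P v_S / (v_P − v_S) = Δt · (6.45·3.36)/(6.45−3.36) ≈ 7.0136·Δt.
So d_K = 224.39, d_L = 190.10, d_M = 106.93 km.
Circle about each station: (x + 140.7)² + (y − 85.9)² = 224.39²; (x + 100.7)² + (y + 149.4)² = 190.10²; (x − 1.1)² + (y + 128.3)² = 106.93².
Subtracting the K equation from the L and M equations removes the quadratic terms:
80.0 x − 470.6 y = 19498.41
283.6 x − 428.4 y = 28203.65
Solving the 2×2 system: x ≈ 49.6, y ≈ -33.0 km.

x ≈ 49.6 km, y ≈ -33.0 km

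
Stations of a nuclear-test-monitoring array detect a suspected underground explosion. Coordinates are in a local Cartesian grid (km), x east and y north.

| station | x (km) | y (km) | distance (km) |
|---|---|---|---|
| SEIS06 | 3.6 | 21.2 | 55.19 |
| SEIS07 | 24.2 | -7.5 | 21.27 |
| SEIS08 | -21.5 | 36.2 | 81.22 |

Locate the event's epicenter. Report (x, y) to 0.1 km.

(27.6, -28.5)

Circle about each station: (x − 3.6)² + (y − 21.2)² = 55.19²; (x − 24.2)² + (y + 7.5)² = 21.27²; (x + 21.5)² + (y − 36.2)² = 81.22².
Subtracting the SEIS06 equation from the SEIS07 and SEIS08 equations removes the quadratic terms:
41.2 x − 57.4 y = 2773.01
-50.2 x + 30.0 y = -2240.46
Solving the 2×2 system: x ≈ 27.6, y ≈ -28.5 km.
Check against SEIS06 (with the unrounded x, y): √((x − 3.6)²+(y − 21.2)²) = 55.19 ≈ 55.19 km. ✓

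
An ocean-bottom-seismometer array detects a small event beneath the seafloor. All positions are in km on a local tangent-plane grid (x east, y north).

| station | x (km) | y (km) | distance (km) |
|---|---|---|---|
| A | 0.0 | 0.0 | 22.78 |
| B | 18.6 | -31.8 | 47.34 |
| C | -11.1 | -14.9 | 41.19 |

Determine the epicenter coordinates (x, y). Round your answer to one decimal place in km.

Circle about each station: x² + y² = 22.78²; (x − 18.6)² + (y + 31.8)² = 47.34²; (x + 11.1)² + (y + 14.9)² = 41.19².
Subtracting pairs of circle equations eliminates x²+y² and gives linear equations (the radical axes):
37.2 x − 63.6 y = -364.95
-22.2 x − 29.8 y = -832.47
Solving the 2×2 system: x ≈ 16.7, y ≈ 15.5 km.
Check against A (with the unrounded x, y): √(x²+y²) = 22.78 ≈ 22.78 km. ✓

x ≈ 16.7 km, y ≈ 15.5 km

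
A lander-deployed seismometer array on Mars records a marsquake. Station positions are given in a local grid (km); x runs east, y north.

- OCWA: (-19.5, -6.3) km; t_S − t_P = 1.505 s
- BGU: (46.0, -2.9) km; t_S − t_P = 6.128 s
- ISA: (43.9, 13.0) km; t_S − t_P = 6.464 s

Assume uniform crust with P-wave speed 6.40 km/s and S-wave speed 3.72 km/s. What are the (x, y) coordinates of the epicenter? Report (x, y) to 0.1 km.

Distance from S−P lag: d = Δt · v_P v_S / (v_P − v_S) = Δt · (6.40·3.72)/(6.40−3.72) ≈ 8.8836·Δt.
So d_OCWA = 13.37, d_BGU = 54.44, d_ISA = 57.42 km.
Circle about each station: (x + 19.5)² + (y + 6.3)² = 13.37²; (x − 46.0)² + (y + 2.9)² = 54.44²; (x − 43.9)² + (y − 13.0)² = 57.42².
Subtracting pairs of circle equations eliminates x²+y² and gives linear equations (the radical axes):
131.0 x + 6.8 y = -1080.49
126.8 x + 38.6 y = -1442.03
Solving the 2×2 system: x ≈ -7.6, y ≈ -12.4 km.

x ≈ -7.6 km, y ≈ -12.4 km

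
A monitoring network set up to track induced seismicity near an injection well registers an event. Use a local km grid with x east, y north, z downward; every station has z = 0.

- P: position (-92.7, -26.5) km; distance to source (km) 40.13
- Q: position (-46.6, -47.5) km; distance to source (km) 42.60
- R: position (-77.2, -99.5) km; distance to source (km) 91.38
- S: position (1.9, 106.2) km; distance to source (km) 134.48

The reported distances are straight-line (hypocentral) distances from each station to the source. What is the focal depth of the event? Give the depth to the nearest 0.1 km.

18.4 km

Each station gives a sphere (x−x_i)² + (y−y_i)² + z² = d_i² (stations at z=0).
Subtracting the P sphere from Q and R: z² cancels, leaving linear equations in x and y:
92.2 x − 42.0 y = -5072.07
31.0 x − 146.0 y = -175.34
Solving: x ≈ -60.297, y ≈ -11.602 km (keep extra digits for the depth step; rounded: -60.3, -11.6).
Then from the P sphere: z² = 40.13² − (x + 92.7)² − (y + 26.5)² with x = -60.297, y = -11.602, so z ≈ 18.399 ≈ 18.4 km.
Check against S (with the unrounded solution): distance 134.48 ≈ 134.48 km. ✓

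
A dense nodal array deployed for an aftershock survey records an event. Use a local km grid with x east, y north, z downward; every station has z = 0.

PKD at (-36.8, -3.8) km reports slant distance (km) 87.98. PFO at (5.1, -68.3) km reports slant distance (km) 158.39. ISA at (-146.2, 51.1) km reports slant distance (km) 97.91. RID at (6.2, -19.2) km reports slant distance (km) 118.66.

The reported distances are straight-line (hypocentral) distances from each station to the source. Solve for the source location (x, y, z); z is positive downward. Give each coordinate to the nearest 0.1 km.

x ≈ -59.9 km, y ≈ 69.8 km, depth ≈ 42.3 km

Each station gives a sphere (x−x_i)² + (y−y_i)² + z² = d_i² (stations at z=0).
Subtracting the PKD sphere from PFO and ISA: z² cancels, leaving linear equations in x and y:
83.8 x − 129.0 y = -14024.69
-218.8 x + 109.8 y = 20771.08
Solving: x ≈ -59.901, y ≈ 69.806 km (keep extra digits for the depth step; rounded: -59.9, 69.8).
Then from the PKD sphere: z² = 87.98² − (x + 36.8)² − (y + 3.8)² with x = -59.901, y = 69.806, so z ≈ 42.296 ≈ 42.3 km.
Check against RID (with the unrounded solution): distance 118.66 ≈ 118.66 km. ✓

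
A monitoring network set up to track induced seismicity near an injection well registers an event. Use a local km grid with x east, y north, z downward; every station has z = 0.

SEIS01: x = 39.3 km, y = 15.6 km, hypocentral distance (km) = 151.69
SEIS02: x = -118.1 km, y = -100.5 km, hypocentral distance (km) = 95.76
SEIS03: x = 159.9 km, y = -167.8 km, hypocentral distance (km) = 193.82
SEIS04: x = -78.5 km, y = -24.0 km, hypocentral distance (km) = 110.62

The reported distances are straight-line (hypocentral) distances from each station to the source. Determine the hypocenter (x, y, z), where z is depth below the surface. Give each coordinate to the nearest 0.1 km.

Each station gives a sphere (x−x_i)² + (y−y_i)² + z² = d_i² (stations at z=0).
Subtracting the SEIS01 sphere from SEIS02 and SEIS03: z² cancels, leaving linear equations in x and y:
-314.8 x − 232.2 y = 36099.89
241.2 x − 366.8 y = 37380.66
Solving: x ≈ -26.602, y ≈ -119.403 km (keep extra digits for the depth step; rounded: -26.6, -119.4).
Then from the SEIS01 sphere: z² = 151.69² − (x − 39.3)² − (y − 15.6)² with x = -26.602, y = -119.403, so z ≈ 20.999 ≈ 21.0 km.

(-26.6, -119.4, 21.0)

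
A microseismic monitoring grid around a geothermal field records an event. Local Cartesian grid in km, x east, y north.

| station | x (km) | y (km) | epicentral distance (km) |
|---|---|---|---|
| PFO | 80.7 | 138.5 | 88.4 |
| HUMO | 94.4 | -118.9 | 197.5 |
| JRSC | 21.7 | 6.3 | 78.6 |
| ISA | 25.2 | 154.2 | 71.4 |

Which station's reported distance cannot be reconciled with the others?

Solve using three stations at a time. Using PFO, JRSC, ISA (subtract circle equations pairwise → linear system) gives (x, y) ≈ (10.9, 84.2).
Distances from that point to each station vs reported:
  PFO: calculated 88.4 vs reported 88.4 → residual 0.0 km
  HUMO: calculated 219.6 vs reported 197.5 → residual 22.1 km
  JRSC: calculated 78.6 vs reported 78.6 → residual 0.0 km
  ISA: calculated 71.4 vs reported 71.4 → residual 0.0 km
PFO, JRSC, ISA are mutually consistent (residuals ≈ 0); HUMO is off by 22.1 km.

HUMO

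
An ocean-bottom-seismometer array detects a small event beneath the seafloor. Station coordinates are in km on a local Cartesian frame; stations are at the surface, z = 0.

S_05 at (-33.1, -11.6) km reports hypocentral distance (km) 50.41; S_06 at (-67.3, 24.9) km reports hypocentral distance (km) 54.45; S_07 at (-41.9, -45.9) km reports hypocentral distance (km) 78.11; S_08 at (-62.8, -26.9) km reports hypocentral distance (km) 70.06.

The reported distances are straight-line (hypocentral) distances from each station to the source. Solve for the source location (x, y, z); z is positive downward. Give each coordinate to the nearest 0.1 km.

(-28.8, 20.9, 38.3)

Each station gives a sphere (x−x_i)² + (y−y_i)² + z² = d_i² (stations at z=0).
Subtracting the S_05 sphere from S_06 and S_07: z² cancels, leaving linear equations in x and y:
-68.4 x + 73.0 y = 3495.50
-17.6 x − 68.6 y = -927.75
Solving: x ≈ -28.788, y ≈ 20.910 km (keep extra digits for the depth step; rounded: -28.8, 20.9).
Then from the S_05 sphere: z² = 50.41² − (x + 33.1)² − (y + 11.6)² with x = -28.788, y = 20.910, so z ≈ 38.284 ≈ 38.3 km.
Check against S_08 (with the unrounded solution): distance 70.06 ≈ 70.06 km. ✓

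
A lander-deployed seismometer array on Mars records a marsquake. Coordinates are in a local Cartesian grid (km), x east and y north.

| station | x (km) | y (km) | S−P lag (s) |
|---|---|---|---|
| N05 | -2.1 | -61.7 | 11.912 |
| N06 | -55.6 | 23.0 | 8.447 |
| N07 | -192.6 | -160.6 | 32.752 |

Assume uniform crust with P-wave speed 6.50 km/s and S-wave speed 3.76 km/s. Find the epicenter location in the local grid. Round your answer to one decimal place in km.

17.1 km east, 42.8 km north

Distance from S−P lag: d = Δt · v_P v_S / (v_P − v_S) = Δt · (6.50·3.76)/(6.50−3.76) ≈ 8.9197·Δt.
So d_N05 = 106.25, d_N06 = 75.34, d_N07 = 292.14 km.
Circle about each station: (x + 2.1)² + (y + 61.7)² = 106.25²; (x + 55.6)² + (y − 23.0)² = 75.34²; (x + 192.6)² + (y + 160.6)² = 292.14².
Subtracting pairs of circle equations eliminates x²+y² and gives linear equations (the radical axes):
-107.0 x + 169.4 y = 5422.01
-381.0 x − 197.8 y = -14980.90
Solving the 2×2 system: x ≈ 17.1, y ≈ 42.8 km.
Check against N05 (with the unrounded x, y): √((x + 2.1)²+(y + 61.7)²) = 106.25 ≈ 106.25 km. ✓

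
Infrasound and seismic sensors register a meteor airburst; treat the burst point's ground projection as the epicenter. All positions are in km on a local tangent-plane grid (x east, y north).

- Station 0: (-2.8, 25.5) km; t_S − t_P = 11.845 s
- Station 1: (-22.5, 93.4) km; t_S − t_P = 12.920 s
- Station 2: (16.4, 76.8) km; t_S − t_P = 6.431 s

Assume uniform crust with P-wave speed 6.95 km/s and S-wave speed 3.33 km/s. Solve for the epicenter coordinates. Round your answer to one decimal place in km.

x ≈ 57.2 km, y ≈ 71.7 km

Distance from S−P lag: d = Δt · v_P v_S / (v_P − v_S) = Δt · (6.95·3.33)/(6.95−3.33) ≈ 6.3932·Δt.
So d_Station 0 = 75.73, d_Station 1 = 82.60, d_Station 2 = 41.11 km.
Circle about each station: (x + 2.8)² + (y − 25.5)² = 75.73²; (x + 22.5)² + (y − 93.4)² = 82.60²; (x − 16.4)² + (y − 76.8)² = 41.11².
Subtracting pairs of circle equations eliminates x²+y² and gives linear equations (the radical axes):
-39.4 x + 135.8 y = 7483.99
38.4 x + 102.6 y = 9554.11
Solving the 2×2 system: x ≈ 57.2, y ≈ 71.7 km.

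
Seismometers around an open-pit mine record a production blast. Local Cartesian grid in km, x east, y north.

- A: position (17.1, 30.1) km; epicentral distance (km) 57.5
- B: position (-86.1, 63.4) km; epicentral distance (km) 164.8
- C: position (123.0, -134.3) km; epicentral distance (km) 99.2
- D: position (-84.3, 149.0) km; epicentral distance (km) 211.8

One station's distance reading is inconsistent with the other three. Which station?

Solve using three stations at a time. Using A, B, D (subtract circle equations pairwise → linear system) gives (x, y) ≈ (65.9, -0.4).
Distances from that point to each station vs reported:
  A: calculated 57.5 vs reported 57.5 → residual 0.0 km
  B: calculated 164.8 vs reported 164.8 → residual 0.0 km
  C: calculated 145.6 vs reported 99.2 → residual 46.4 km
  D: calculated 211.8 vs reported 211.8 → residual 0.0 km
A, B, D are mutually consistent (residuals ≈ 0); C is off by 46.4 km.

C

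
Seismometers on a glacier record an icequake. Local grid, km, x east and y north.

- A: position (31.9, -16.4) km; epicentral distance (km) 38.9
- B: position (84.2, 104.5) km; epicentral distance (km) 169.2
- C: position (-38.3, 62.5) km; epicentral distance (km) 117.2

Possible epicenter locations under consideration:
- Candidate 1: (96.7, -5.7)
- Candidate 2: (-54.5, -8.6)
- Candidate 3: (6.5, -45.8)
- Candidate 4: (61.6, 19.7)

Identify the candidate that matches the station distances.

For each candidate, compare |candidate − station| to the reported distance:
Candidate 1: residuals A 26.8, B 58.3, C 34.0 → max 58.3 km
Candidate 2: residuals A 47.9, B 9.8, C 44.3 → max 47.9 km
Candidate 3: residuals A 0.0, B 0.0, C 0.0 → max 0.0 km
Candidate 4: residuals A 7.8, B 81.4, C 8.5 → max 81.4 km
Only Candidate 3 has all residuals ≈ 0.

Candidate 3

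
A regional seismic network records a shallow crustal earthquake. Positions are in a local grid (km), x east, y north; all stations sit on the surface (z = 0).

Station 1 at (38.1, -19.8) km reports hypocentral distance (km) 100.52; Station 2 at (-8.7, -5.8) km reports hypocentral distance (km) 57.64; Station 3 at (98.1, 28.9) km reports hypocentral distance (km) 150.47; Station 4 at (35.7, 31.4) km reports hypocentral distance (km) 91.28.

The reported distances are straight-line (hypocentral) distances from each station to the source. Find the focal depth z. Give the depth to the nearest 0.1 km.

depth ≈ 33.8 km

Each station gives a sphere (x−x_i)² + (y−y_i)² + z² = d_i² (stations at z=0).
Subtracting the Station 1 sphere from Station 2 and Station 3: z² cancels, leaving linear equations in x and y:
-93.6 x + 28.0 y = 5047.58
120.0 x + 97.4 y = -3921.78
Solving: x ≈ -48.206, y ≈ 19.126 km (keep extra digits for the depth step; rounded: -48.2, 19.1).
Then from the Station 1 sphere: z² = 100.52² − (x − 38.1)² − (y + 19.8)² with x = -48.206, y = 19.126, so z ≈ 33.768 ≈ 33.8 km.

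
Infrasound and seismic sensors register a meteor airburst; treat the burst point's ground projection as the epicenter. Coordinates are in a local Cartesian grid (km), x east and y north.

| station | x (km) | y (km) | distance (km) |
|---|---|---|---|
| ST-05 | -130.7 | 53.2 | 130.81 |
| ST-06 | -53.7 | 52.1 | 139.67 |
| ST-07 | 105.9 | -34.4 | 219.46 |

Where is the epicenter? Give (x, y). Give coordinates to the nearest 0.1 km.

-109.6 km east, -75.9 km north

Circle about each station: (x + 130.7)² + (y − 53.2)² = 130.81²; (x + 53.7)² + (y − 52.1)² = 139.67²; (x − 105.9)² + (y + 34.4)² = 219.46².
Subtracting the ST-05 equation from the ST-06 and ST-07 equations removes the quadratic terms:
154.0 x − 2.2 y = -16711.08
473.2 x − 175.2 y = -38566.00
Solving the 2×2 system: x ≈ -109.6, y ≈ -75.9 km.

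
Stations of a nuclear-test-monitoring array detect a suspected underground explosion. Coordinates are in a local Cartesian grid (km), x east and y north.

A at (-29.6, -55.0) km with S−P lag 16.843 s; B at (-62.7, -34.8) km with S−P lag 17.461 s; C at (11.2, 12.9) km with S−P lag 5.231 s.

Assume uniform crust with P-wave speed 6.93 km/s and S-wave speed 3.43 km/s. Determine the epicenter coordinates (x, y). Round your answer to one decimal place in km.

Distance from S−P lag: d = Δt · v_P v_S / (v_P − v_S) = Δt · (6.93·3.43)/(6.93−3.43) ≈ 6.7914·Δt.
So d_A = 114.39, d_B = 118.58, d_C = 35.53 km.
Circle about each station: (x + 29.6)² + (y + 55.0)² = 114.39²; (x + 62.7)² + (y + 34.8)² = 118.58²; (x − 11.2)² + (y − 12.9)² = 35.53².
Subtracting the A equation from the B and C equations removes the quadratic terms:
-66.2 x + 40.4 y = 265.03
81.6 x + 135.8 y = 8213.38
Solving the 2×2 system: x ≈ 24.1, y ≈ 46.0 km.
Check against A (with the unrounded x, y): √((x + 29.6)²+(y + 55.0)²) = 114.39 ≈ 114.39 km. ✓

x ≈ 24.1 km, y ≈ 46.0 km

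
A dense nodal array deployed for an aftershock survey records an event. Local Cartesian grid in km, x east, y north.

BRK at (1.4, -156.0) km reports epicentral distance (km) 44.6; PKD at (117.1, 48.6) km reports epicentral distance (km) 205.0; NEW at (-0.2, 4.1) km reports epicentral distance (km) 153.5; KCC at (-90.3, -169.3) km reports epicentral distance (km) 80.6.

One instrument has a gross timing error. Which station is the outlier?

Solve using three stations at a time. Using BRK, PKD, NEW (subtract circle equations pairwise → linear system) gives (x, y) ≈ (44.0, -142.9).
Distances from that point to each station vs reported:
  BRK: calculated 44.5 vs reported 44.6 → residual 0.1 km
  PKD: calculated 205.0 vs reported 205.0 → residual 0.0 km
  NEW: calculated 153.5 vs reported 153.5 → residual 0.0 km
  KCC: calculated 136.8 vs reported 80.6 → residual 56.2 km
BRK, PKD, NEW are mutually consistent (residuals ≈ 0); KCC is off by 56.2 km.

KCC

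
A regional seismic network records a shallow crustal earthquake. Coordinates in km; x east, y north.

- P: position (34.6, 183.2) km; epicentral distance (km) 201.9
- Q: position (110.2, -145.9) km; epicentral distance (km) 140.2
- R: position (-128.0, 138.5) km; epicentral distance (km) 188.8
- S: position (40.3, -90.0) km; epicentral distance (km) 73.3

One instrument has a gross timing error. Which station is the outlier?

Solve using three stations at a time. Using P, Q, S (subtract circle equations pairwise → linear system) gives (x, y) ≈ (53.1, -17.8).
Distances from that point to each station vs reported:
  P: calculated 201.9 vs reported 201.9 → residual 0.0 km
  Q: calculated 140.2 vs reported 140.2 → residual 0.0 km
  R: calculated 239.3 vs reported 188.8 → residual 50.5 km
  S: calculated 73.3 vs reported 73.3 → residual 0.0 km
P, Q, S are mutually consistent (residuals ≈ 0); R is off by 50.5 km.

R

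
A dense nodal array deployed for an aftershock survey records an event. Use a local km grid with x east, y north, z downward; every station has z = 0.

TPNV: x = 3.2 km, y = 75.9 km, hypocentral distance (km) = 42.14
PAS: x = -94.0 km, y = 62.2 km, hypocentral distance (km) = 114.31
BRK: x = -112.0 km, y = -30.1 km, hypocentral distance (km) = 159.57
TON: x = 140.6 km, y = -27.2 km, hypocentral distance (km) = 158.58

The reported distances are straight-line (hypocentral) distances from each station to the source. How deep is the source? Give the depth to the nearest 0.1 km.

z ≈ 37.7 km

Each station gives a sphere (x−x_i)² + (y−y_i)² + z² = d_i² (stations at z=0).
Subtracting the TPNV sphere from PAS and BRK: z² cancels, leaving linear equations in x and y:
-194.4 x − 27.4 y = -4357.21
-230.4 x − 212.0 y = -16007.85
Solving: x ≈ 13.900, y ≈ 60.402 km (keep extra digits for the depth step; rounded: 13.9, 60.4).
Then from the TPNV sphere: z² = 42.14² − (x − 3.2)² − (y − 75.9)² with x = 13.900, y = 60.402, so z ≈ 37.698 ≈ 37.7 km.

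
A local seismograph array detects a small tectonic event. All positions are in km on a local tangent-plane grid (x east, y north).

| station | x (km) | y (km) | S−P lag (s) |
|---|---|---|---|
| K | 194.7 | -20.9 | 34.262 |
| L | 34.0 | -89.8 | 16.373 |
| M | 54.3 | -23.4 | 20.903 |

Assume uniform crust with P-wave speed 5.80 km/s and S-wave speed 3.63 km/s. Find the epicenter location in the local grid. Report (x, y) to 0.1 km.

Distance from S−P lag: d = Δt · v_P v_S / (v_P − v_S) = Δt · (5.80·3.63)/(5.80−3.63) ≈ 9.7023·Δt.
So d_K = 332.42, d_L = 158.86, d_M = 202.81 km.
Circle about each station: (x − 194.7)² + (y + 20.9)² = 332.42²; (x − 34.0)² + (y + 89.8)² = 158.86²; (x − 54.3)² + (y + 23.4)² = 202.81².
Subtracting pairs of circle equations eliminates x²+y² and gives linear equations (the radical axes):
-321.4 x − 137.8 y = 56141.70
-280.8 x − 5.0 y = 34522.31
Solving the 2×2 system: x ≈ -120.7, y ≈ -125.9 km.

-120.7 km east, -125.9 km north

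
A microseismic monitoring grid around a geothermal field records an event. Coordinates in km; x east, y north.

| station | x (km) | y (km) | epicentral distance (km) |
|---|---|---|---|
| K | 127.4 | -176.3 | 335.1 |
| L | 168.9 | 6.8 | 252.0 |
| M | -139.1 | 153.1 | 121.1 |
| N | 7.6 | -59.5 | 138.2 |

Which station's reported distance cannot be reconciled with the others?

K

Solve using three stations at a time. Using L, M, N (subtract circle equations pairwise → linear system) gives (x, y) ≈ (-79.8, 47.6).
Distances from that point to each station vs reported:
  K: calculated 305.0 vs reported 335.1 → residual 30.1 km
  L: calculated 252.0 vs reported 252.0 → residual 0.0 km
  M: calculated 121.1 vs reported 121.1 → residual 0.0 km
  N: calculated 138.2 vs reported 138.2 → residual 0.0 km
L, M, N are mutually consistent (residuals ≈ 0); K is off by 30.1 km.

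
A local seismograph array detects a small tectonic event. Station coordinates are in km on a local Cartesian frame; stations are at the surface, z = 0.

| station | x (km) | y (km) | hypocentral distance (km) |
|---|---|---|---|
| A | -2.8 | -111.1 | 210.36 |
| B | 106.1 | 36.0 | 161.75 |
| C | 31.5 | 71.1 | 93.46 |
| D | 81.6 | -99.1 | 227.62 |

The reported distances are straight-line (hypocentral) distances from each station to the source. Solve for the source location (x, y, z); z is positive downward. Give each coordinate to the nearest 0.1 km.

Each station gives a sphere (x−x_i)² + (y−y_i)² + z² = d_i² (stations at z=0).
Subtracting the A sphere from B and C: z² cancels, leaving linear equations in x and y:
217.8 x + 294.2 y = 18290.43
68.6 x + 364.4 y = 29212.97
Solving: x ≈ -32.600, y ≈ 86.304 km (keep extra digits for the depth step; rounded: -32.6, 86.3).
Then from the A sphere: z² = 210.36² − (x + 2.8)² − (y + 111.1)² with x = -32.600, y = 86.304, so z ≈ 66.294 ≈ 66.3 km.

x ≈ -32.6 km, y ≈ 86.3 km, depth ≈ 66.3 km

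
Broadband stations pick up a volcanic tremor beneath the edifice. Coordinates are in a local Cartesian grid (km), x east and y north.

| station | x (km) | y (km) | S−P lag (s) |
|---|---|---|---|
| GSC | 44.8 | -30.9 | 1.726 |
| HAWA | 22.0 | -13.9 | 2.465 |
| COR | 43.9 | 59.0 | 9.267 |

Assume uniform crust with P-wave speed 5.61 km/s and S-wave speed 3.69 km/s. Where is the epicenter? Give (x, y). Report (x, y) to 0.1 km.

(28.4, -39.7)

Distance from S−P lag: d = Δt · v_P v_S / (v_P − v_S) = Δt · (5.61·3.69)/(5.61−3.69) ≈ 10.7817·Δt.
So d_GSC = 18.61, d_HAWA = 26.58, d_COR = 99.91 km.
Circle about each station: (x − 44.8)² + (y + 30.9)² = 18.61²; (x − 22.0)² + (y + 13.9)² = 26.58²; (x − 43.9)² + (y − 59.0)² = 99.91².
Subtracting the GSC equation from the HAWA and COR equations removes the quadratic terms:
-45.6 x + 34.0 y = -2644.80
-1.8 x + 179.8 y = -7189.32
Solving the 2×2 system: x ≈ 28.4, y ≈ -39.7 km.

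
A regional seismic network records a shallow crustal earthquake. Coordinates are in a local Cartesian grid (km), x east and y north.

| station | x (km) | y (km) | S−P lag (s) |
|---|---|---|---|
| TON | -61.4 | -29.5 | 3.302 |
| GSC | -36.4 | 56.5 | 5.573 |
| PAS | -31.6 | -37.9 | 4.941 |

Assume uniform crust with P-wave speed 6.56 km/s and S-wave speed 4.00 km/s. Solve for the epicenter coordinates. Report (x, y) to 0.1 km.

x ≈ -59.6 km, y ≈ 4.3 km

Distance from S−P lag: d = Δt · v_P v_S / (v_P − v_S) = Δt · (6.56·4.00)/(6.56−4.00) ≈ 10.2500·Δt.
So d_TON = 33.85, d_GSC = 57.12, d_PAS = 50.65 km.
Circle about each station: (x + 61.4)² + (y + 29.5)² = 33.85²; (x + 36.4)² + (y − 56.5)² = 57.12²; (x + 31.6)² + (y + 37.9)² = 50.65².
Subtracting pairs of circle equations eliminates x²+y² and gives linear equations (the radical axes):
50.0 x + 172.0 y = -2239.87
59.6 x − 16.8 y = -3624.84
Solving the 2×2 system: x ≈ -59.6, y ≈ 4.3 km.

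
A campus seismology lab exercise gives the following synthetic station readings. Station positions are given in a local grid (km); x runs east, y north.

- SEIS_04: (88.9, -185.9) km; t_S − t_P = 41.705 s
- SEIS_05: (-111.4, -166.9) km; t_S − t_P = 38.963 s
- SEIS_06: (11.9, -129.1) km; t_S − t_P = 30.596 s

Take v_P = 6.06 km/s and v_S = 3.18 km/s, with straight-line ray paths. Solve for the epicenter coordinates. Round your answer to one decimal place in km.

-12.2 km east, 74.2 km north

Distance from S−P lag: d = Δt · v_P v_S / (v_P − v_S) = Δt · (6.06·3.18)/(6.06−3.18) ≈ 6.6913·Δt.
So d_SEIS_04 = 279.06, d_SEIS_05 = 260.71, d_SEIS_06 = 204.73 km.
Circle about each station: (x − 88.9)² + (y + 185.9)² = 279.06²; (x + 111.4)² + (y + 166.9)² = 260.71²; (x − 11.9)² + (y + 129.1)² = 204.73².
Subtracting the SEIS_04 equation from the SEIS_05 and SEIS_06 equations removes the quadratic terms:
-400.6 x + 38.0 y = 7708.33
-154.0 x + 113.6 y = 10306.51
Solving the 2×2 system: x ≈ -12.2, y ≈ 74.2 km.
Check against SEIS_04 (with the unrounded x, y): √((x − 88.9)²+(y + 185.9)²) = 279.04 ≈ 279.06 km. ✓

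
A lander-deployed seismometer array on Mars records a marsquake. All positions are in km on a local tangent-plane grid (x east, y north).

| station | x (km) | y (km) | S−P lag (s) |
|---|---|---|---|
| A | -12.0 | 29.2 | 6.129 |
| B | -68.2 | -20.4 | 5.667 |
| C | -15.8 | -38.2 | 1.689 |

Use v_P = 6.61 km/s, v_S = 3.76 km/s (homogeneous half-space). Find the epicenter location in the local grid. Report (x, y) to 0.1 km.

Distance from S−P lag: d = Δt · v_P v_S / (v_P − v_S) = Δt · (6.61·3.76)/(6.61−3.76) ≈ 8.7206·Δt.
So d_A = 53.45, d_B = 49.42, d_C = 14.73 km.
Circle about each station: (x + 12.0)² + (y − 29.2)² = 53.45²; (x + 68.2)² + (y + 20.4)² = 49.42²; (x + 15.8)² + (y + 38.2)² = 14.73².
Subtracting the A equation from the B and C equations removes the quadratic terms:
-112.4 x − 99.2 y = 4485.33
-7.6 x − 134.8 y = 3352.17
Solving the 2×2 system: x ≈ -18.9, y ≈ -23.8 km.

x ≈ -18.9 km, y ≈ -23.8 km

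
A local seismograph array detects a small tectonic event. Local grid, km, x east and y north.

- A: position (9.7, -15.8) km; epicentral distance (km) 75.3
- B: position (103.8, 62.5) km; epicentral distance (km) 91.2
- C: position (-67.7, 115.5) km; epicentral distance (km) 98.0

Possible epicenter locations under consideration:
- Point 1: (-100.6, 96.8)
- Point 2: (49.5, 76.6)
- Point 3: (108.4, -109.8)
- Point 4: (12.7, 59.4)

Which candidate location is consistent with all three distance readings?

For each candidate, compare |candidate − station| to the reported distance:
Point 1: residuals A 82.3, B 116.1, C 60.2 → max 116.1 km
Point 2: residuals A 25.3, B 35.1, C 25.5 → max 35.1 km
Point 3: residuals A 61.0, B 81.2, C 188.0 → max 188.0 km
Point 4: residuals A 0.0, B 0.0, C 0.0 → max 0.0 km
Only Point 4 has all residuals ≈ 0.

Point 4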